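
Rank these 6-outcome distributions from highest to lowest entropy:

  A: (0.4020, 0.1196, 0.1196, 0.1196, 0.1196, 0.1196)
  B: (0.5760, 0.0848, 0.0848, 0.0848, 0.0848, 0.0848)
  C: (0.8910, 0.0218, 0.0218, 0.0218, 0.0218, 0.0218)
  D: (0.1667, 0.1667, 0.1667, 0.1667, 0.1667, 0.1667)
D > A > B > C

Key insight: Entropy is maximized by uniform distributions and minimized by concentrated distributions.

Entropies:
  H(A) = 2.3606 bits
  H(B) = 1.9678 bits
  H(C) = 0.7500 bits
  H(D) = 2.5850 bits

Ranking: D > A > B > C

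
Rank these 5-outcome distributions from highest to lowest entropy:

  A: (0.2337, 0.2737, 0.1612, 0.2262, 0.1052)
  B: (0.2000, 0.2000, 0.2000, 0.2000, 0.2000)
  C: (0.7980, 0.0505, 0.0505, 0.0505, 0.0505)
B > A > C

Key insight: Entropy is maximized by uniform distributions and minimized by concentrated distributions.

- Uniform distributions have maximum entropy log₂(5) = 2.3219 bits
- The more "peaked" or concentrated a distribution, the lower its entropy

Entropies:
  H(A) = 2.2531 bits
  H(B) = 2.3219 bits
  H(C) = 1.1299 bits

Ranking: B > A > C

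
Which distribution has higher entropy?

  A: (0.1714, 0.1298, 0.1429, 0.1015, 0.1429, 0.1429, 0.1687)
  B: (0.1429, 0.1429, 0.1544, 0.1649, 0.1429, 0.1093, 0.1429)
B

Both distributions are close to uniform, making this a harder comparison.

H(A) = 2.7898 bits
H(B) = 2.7982 bits

The distribution closer to uniform has higher entropy.
Answer: B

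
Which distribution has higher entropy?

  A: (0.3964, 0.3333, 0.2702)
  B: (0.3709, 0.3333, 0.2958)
B

Both distributions are close to uniform, making this a harder comparison.

H(A) = 1.5676 bits
H(B) = 1.5788 bits

The distribution closer to uniform has higher entropy.
Answer: B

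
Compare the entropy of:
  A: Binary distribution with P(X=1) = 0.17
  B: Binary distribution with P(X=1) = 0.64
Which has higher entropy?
B

For binary distributions, entropy is maximized at p=0.5 and decreases as p moves toward 0 or 1.

H(A) = H(0.17) = 0.6577 bits
H(B) = H(0.64) = 0.9427 bits

Distribution B (p=0.64) is closer to uniform (p=0.5), so it has higher entropy.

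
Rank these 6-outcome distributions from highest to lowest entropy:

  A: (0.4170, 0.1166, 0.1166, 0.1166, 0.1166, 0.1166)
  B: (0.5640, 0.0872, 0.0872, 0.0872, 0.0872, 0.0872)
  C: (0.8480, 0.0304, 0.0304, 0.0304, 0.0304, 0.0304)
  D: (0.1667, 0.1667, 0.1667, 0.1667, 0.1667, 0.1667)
D > A > B > C

Key insight: Entropy is maximized by uniform distributions and minimized by concentrated distributions.

Entropies:
  H(A) = 2.3337 bits
  H(B) = 2.0005 bits
  H(C) = 0.9678 bits
  H(D) = 2.5850 bits

Ranking: D > A > B > C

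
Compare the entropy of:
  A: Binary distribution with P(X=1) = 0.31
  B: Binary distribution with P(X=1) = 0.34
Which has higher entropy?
B

For binary distributions, entropy is maximized at p=0.5 and decreases as p moves toward 0 or 1.

H(A) = H(0.31) = 0.8932 bits
H(B) = H(0.34) = 0.9248 bits

Distribution B (p=0.34) is closer to uniform (p=0.5), so it has higher entropy.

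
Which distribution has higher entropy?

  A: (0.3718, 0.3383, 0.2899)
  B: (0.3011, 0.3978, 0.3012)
A

Both distributions are close to uniform, making this a harder comparison.

H(A) = 1.5775 bits
H(B) = 1.5719 bits

The distribution closer to uniform has higher entropy.
Answer: A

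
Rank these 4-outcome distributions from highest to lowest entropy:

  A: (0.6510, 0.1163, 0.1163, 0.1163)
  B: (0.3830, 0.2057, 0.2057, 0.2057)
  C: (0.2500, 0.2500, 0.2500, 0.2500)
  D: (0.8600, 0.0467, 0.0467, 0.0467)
C > B > A > D

Key insight: Entropy is maximized by uniform distributions and minimized by concentrated distributions.

Entropies:
  H(A) = 1.4863 bits
  H(B) = 1.9381 bits
  H(C) = 2.0000 bits
  H(D) = 0.8061 bits

Ranking: C > B > A > D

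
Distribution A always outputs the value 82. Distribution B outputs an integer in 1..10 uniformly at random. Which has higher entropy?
B

A is deterministic, so H(A) = 0. B is uniform over 10 outcomes, so H(B) = log₂(10) = 3.322 bits. Any distribution with genuine randomness has higher entropy than a deterministic one.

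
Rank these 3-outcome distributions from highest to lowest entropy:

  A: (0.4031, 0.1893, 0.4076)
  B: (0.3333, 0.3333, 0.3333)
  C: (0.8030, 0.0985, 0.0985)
B > A > C

Key insight: Entropy is maximized by uniform distributions and minimized by concentrated distributions.

- Uniform distributions have maximum entropy log₂(3) = 1.5850 bits
- The more "peaked" or concentrated a distribution, the lower its entropy

Entropies:
  H(A) = 1.5107 bits
  H(B) = 1.5850 bits
  H(C) = 0.9129 bits

Ranking: B > A > C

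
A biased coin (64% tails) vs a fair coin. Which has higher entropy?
Fair coin

The fair coin is uniform (p=0.5), maximizing binary entropy at 1 bit. The biased coin has H(0.64) ≈ 0.943 bits — its outcome is more predictable, so its entropy is lower.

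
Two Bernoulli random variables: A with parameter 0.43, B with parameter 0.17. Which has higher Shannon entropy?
A

For binary distributions, entropy is maximized at p=0.5 and decreases as p moves toward 0 or 1.

H(A) = H(0.43) = 0.9858 bits
H(B) = H(0.17) = 0.6577 bits

Distribution A (p=0.43) is closer to uniform (p=0.5), so it has higher entropy.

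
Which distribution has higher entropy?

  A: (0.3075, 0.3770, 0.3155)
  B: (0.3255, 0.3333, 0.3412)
B

Both distributions are close to uniform, making this a harder comparison.

H(A) = 1.5788 bits
H(B) = 1.5847 bits

The distribution closer to uniform has higher entropy.
Answer: B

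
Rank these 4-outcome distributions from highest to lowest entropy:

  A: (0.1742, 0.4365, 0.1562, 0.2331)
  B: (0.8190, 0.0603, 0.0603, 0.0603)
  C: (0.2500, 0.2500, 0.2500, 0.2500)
C > A > B

Key insight: Entropy is maximized by uniform distributions and minimized by concentrated distributions.

- Uniform distributions have maximum entropy log₂(4) = 2.0000 bits
- The more "peaked" or concentrated a distribution, the lower its entropy

Entropies:
  H(A) = 1.8694 bits
  H(B) = 0.9691 bits
  H(C) = 2.0000 bits

Ranking: C > A > B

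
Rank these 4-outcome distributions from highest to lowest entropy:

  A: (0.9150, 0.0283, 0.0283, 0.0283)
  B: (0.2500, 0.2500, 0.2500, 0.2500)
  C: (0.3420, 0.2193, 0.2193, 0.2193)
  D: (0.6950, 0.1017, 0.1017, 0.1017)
B > C > D > A

Key insight: Entropy is maximized by uniform distributions and minimized by concentrated distributions.

Entropies:
  H(A) = 0.5543 bits
  H(B) = 2.0000 bits
  H(C) = 1.9696 bits
  H(D) = 1.3707 bits

Ranking: B > C > D > A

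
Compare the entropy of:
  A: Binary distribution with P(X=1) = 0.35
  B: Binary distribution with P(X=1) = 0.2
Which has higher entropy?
A

For binary distributions, entropy is maximized at p=0.5 and decreases as p moves toward 0 or 1.

H(A) = H(0.35) = 0.9341 bits
H(B) = H(0.2) = 0.7219 bits

Distribution A (p=0.35) is closer to uniform (p=0.5), so it has higher entropy.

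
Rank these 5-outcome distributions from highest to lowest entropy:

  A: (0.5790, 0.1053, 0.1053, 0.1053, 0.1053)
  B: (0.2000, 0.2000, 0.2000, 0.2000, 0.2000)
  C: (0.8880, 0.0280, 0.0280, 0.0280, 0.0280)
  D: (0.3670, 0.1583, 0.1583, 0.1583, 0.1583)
B > D > A > C

Key insight: Entropy is maximized by uniform distributions and minimized by concentrated distributions.

Entropies:
  H(A) = 1.8239 bits
  H(B) = 2.3219 bits
  H(C) = 0.7299 bits
  H(D) = 2.2143 bits

Ranking: B > D > A > C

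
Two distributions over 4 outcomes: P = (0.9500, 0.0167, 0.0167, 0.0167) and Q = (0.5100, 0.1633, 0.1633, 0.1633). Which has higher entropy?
Q

P is highly concentrated on one outcome (95%), making it nearly deterministic. Q spreads its mass more evenly (max 51%). The more spread-out distribution has higher entropy: H(P) ≈ 0.366 bits, H(Q) ≈ 1.776 bits.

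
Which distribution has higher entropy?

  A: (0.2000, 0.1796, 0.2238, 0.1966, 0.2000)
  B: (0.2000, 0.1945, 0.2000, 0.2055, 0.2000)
B

Both distributions are close to uniform, making this a harder comparison.

H(A) = 2.3184 bits
H(B) = 2.3217 bits

The distribution closer to uniform has higher entropy.
Answer: B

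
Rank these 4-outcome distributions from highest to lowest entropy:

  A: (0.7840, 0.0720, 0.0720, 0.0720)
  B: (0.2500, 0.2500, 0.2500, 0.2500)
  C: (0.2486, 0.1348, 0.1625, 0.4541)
B > C > A

Key insight: Entropy is maximized by uniform distributions and minimized by concentrated distributions.

- Uniform distributions have maximum entropy log₂(4) = 2.0000 bits
- The more "peaked" or concentrated a distribution, the lower its entropy

Entropies:
  H(A) = 1.0951 bits
  H(B) = 2.0000 bits
  H(C) = 1.8321 bits

Ranking: B > C > A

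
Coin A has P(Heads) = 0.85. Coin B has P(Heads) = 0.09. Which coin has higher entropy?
A

For binary distributions, entropy is maximized at p=0.5 and decreases as p moves toward 0 or 1.

H(A) = H(0.85) = 0.6098 bits
H(B) = H(0.09) = 0.4365 bits

Distribution A (p=0.85) is closer to uniform (p=0.5), so it has higher entropy.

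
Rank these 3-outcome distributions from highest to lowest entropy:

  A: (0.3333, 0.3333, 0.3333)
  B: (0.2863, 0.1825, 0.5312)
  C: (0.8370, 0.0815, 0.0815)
A > B > C

Key insight: Entropy is maximized by uniform distributions and minimized by concentrated distributions.

- Uniform distributions have maximum entropy log₂(3) = 1.5850 bits
- The more "peaked" or concentrated a distribution, the lower its entropy

Entropies:
  H(A) = 1.5850 bits
  H(B) = 1.4493 bits
  H(C) = 0.8044 bits

Ranking: A > B > C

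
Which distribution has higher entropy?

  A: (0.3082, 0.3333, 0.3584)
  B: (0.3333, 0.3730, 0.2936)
A

Both distributions are close to uniform, making this a harder comparison.

H(A) = 1.5822 bits
H(B) = 1.5781 bits

The distribution closer to uniform has higher entropy.
Answer: A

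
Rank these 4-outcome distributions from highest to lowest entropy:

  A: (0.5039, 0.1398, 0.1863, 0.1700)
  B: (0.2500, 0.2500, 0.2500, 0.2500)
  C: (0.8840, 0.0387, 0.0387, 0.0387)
B > A > C

Key insight: Entropy is maximized by uniform distributions and minimized by concentrated distributions.

- Uniform distributions have maximum entropy log₂(4) = 2.0000 bits
- The more "peaked" or concentrated a distribution, the lower its entropy

Entropies:
  H(A) = 1.7813 bits
  H(B) = 2.0000 bits
  H(C) = 0.7016 bits

Ranking: B > A > C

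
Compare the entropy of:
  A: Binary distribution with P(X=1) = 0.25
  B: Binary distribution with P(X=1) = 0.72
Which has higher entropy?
B

For binary distributions, entropy is maximized at p=0.5 and decreases as p moves toward 0 or 1.

H(A) = H(0.25) = 0.8113 bits
H(B) = H(0.72) = 0.8555 bits

Distribution B (p=0.72) is closer to uniform (p=0.5), so it has higher entropy.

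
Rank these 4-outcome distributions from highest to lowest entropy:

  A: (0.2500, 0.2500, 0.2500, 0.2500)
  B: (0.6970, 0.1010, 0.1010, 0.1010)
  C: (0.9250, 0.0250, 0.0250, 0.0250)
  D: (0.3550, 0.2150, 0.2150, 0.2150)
A > D > B > C

Key insight: Entropy is maximized by uniform distributions and minimized by concentrated distributions.

Entropies:
  H(A) = 2.0000 bits
  H(B) = 1.3652 bits
  H(C) = 0.5032 bits
  H(D) = 1.9608 bits

Ranking: A > D > B > C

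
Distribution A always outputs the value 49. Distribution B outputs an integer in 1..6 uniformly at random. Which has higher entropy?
B

A is deterministic, so H(A) = 0. B is uniform over 6 outcomes, so H(B) = log₂(6) = 2.585 bits. Any distribution with genuine randomness has higher entropy than a deterministic one.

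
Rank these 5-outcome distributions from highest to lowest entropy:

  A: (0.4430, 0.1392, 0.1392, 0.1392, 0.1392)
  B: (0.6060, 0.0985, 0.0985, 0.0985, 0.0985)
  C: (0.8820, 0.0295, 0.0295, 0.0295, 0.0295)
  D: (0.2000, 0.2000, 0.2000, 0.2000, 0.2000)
D > A > B > C

Key insight: Entropy is maximized by uniform distributions and minimized by concentrated distributions.

Entropies:
  H(A) = 2.1046 bits
  H(B) = 1.7553 bits
  H(C) = 0.7596 bits
  H(D) = 2.3219 bits

Ranking: D > A > B > C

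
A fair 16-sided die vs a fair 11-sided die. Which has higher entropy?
16-sided die

Both are uniform distributions; for uniform over n outcomes, H = log₂(n). H(16-sided) = log₂(16) = 4.000 bits and H(11-sided) = log₂(11) = 3.459 bits. More outcomes in a uniform distribution means higher entropy.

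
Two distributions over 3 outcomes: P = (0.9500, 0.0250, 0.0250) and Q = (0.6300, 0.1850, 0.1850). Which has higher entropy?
Q

P is highly concentrated on one outcome (95%), making it nearly deterministic. Q spreads its mass more evenly (max 63%). The more spread-out distribution has higher entropy: H(P) ≈ 0.336 bits, H(Q) ≈ 1.321 bits.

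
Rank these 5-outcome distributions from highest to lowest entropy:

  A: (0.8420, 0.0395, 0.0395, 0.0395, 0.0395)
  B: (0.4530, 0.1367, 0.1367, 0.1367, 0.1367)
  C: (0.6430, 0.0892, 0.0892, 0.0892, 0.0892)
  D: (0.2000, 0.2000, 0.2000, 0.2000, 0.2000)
D > B > C > A

Key insight: Entropy is maximized by uniform distributions and minimized by concentrated distributions.

Entropies:
  H(A) = 0.9455 bits
  H(B) = 2.0876 bits
  H(C) = 1.6542 bits
  H(D) = 2.3219 bits

Ranking: D > B > C > A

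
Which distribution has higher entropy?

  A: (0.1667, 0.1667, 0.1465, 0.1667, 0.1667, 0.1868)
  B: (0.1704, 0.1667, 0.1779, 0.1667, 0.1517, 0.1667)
B

Both distributions are close to uniform, making this a harder comparison.

H(A) = 2.5814 bits
H(B) = 2.5834 bits

The distribution closer to uniform has higher entropy.
Answer: B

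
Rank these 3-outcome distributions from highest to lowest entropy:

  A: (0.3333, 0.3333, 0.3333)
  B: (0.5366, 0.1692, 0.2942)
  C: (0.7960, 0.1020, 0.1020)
A > B > C

Key insight: Entropy is maximized by uniform distributions and minimized by concentrated distributions.

- Uniform distributions have maximum entropy log₂(3) = 1.5850 bits
- The more "peaked" or concentrated a distribution, the lower its entropy

Entropies:
  H(A) = 1.5850 bits
  H(B) = 1.4349 bits
  H(C) = 0.9339 bits

Ranking: A > B > C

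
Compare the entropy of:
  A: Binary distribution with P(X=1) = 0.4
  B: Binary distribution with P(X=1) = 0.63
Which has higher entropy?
A

For binary distributions, entropy is maximized at p=0.5 and decreases as p moves toward 0 or 1.

H(A) = H(0.4) = 0.9710 bits
H(B) = H(0.63) = 0.9507 bits

Distribution A (p=0.4) is closer to uniform (p=0.5), so it has higher entropy.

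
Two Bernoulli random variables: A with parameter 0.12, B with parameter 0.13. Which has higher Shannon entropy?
B

For binary distributions, entropy is maximized at p=0.5 and decreases as p moves toward 0 or 1.

H(A) = H(0.12) = 0.5294 bits
H(B) = H(0.13) = 0.5574 bits

Distribution B (p=0.13) is closer to uniform (p=0.5), so it has higher entropy.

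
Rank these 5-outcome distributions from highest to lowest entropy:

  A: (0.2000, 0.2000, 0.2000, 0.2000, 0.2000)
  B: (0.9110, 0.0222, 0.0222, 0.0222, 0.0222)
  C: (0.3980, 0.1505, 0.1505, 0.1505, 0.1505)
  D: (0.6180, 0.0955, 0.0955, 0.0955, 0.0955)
A > C > D > B

Key insight: Entropy is maximized by uniform distributions and minimized by concentrated distributions.

Entropies:
  H(A) = 2.3219 bits
  H(B) = 0.6111 bits
  H(C) = 2.1738 bits
  H(D) = 1.7234 bits

Ranking: A > C > D > B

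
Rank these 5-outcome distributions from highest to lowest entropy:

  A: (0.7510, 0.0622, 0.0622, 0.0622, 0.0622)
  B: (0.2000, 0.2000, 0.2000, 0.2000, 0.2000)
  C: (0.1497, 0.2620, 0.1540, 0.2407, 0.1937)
B > C > A

Key insight: Entropy is maximized by uniform distributions and minimized by concentrated distributions.

- Uniform distributions have maximum entropy log₂(5) = 2.3219 bits
- The more "peaked" or concentrated a distribution, the lower its entropy

Entropies:
  H(A) = 1.3077 bits
  H(B) = 2.3219 bits
  H(C) = 2.2853 bits

Ranking: B > C > A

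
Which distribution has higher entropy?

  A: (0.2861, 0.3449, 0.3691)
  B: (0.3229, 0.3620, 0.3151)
B

Both distributions are close to uniform, making this a harder comparison.

H(A) = 1.5769 bits
H(B) = 1.5823 bits

The distribution closer to uniform has higher entropy.
Answer: B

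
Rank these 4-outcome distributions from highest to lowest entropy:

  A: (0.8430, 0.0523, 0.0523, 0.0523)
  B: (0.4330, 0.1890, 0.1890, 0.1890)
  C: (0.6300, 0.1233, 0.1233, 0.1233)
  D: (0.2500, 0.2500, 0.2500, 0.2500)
D > B > C > A

Key insight: Entropy is maximized by uniform distributions and minimized by concentrated distributions.

Entropies:
  H(A) = 0.8759 bits
  H(B) = 1.8857 bits
  H(C) = 1.5371 bits
  H(D) = 2.0000 bits

Ranking: D > B > C > A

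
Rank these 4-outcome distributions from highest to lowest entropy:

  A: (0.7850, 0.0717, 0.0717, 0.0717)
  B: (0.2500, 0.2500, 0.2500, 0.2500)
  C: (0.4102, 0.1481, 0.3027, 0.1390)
B > C > A

Key insight: Entropy is maximized by uniform distributions and minimized by concentrated distributions.

- Uniform distributions have maximum entropy log₂(4) = 2.0000 bits
- The more "peaked" or concentrated a distribution, the lower its entropy

Entropies:
  H(A) = 1.0917 bits
  H(B) = 2.0000 bits
  H(C) = 1.8530 bits

Ranking: B > C > A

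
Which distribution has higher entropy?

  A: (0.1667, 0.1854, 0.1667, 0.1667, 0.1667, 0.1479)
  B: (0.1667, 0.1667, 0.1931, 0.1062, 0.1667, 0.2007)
A

Both distributions are close to uniform, making this a harder comparison.

H(A) = 2.5819 bits
H(B) = 2.5592 bits

The distribution closer to uniform has higher entropy.
Answer: A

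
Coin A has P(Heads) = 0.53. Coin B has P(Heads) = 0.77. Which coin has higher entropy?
A

For binary distributions, entropy is maximized at p=0.5 and decreases as p moves toward 0 or 1.

H(A) = H(0.53) = 0.9974 bits
H(B) = H(0.77) = 0.7780 bits

Distribution A (p=0.53) is closer to uniform (p=0.5), so it has higher entropy.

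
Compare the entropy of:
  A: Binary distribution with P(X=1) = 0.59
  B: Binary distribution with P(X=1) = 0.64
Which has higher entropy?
A

For binary distributions, entropy is maximized at p=0.5 and decreases as p moves toward 0 or 1.

H(A) = H(0.59) = 0.9765 bits
H(B) = H(0.64) = 0.9427 bits

Distribution A (p=0.59) is closer to uniform (p=0.5), so it has higher entropy.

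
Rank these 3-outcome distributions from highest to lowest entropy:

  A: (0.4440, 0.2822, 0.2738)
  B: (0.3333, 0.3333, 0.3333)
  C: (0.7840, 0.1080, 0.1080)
B > A > C

Key insight: Entropy is maximized by uniform distributions and minimized by concentrated distributions.

- Uniform distributions have maximum entropy log₂(3) = 1.5850 bits
- The more "peaked" or concentrated a distribution, the lower its entropy

Entropies:
  H(A) = 1.5468 bits
  H(B) = 1.5850 bits
  H(C) = 0.9688 bits

Ranking: B > A > C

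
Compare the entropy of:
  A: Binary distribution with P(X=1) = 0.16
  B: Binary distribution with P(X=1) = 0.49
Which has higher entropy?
B

For binary distributions, entropy is maximized at p=0.5 and decreases as p moves toward 0 or 1.

H(A) = H(0.16) = 0.6343 bits
H(B) = H(0.49) = 0.9997 bits

Distribution B (p=0.49) is closer to uniform (p=0.5), so it has higher entropy.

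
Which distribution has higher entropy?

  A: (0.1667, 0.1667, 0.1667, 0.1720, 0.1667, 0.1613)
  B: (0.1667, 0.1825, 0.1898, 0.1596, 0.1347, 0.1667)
A

Both distributions are close to uniform, making this a harder comparison.

H(A) = 2.5847 bits
H(B) = 2.5767 bits

The distribution closer to uniform has higher entropy.
Answer: A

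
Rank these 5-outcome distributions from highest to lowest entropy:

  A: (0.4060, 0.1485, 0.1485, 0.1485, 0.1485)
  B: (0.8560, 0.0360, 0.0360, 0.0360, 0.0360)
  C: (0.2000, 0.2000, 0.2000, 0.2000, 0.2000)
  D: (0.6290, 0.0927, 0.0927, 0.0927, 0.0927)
C > A > D > B

Key insight: Entropy is maximized by uniform distributions and minimized by concentrated distributions.

Entropies:
  H(A) = 2.1624 bits
  H(B) = 0.8826 bits
  H(C) = 2.3219 bits
  H(D) = 1.6934 bits

Ranking: C > A > D > B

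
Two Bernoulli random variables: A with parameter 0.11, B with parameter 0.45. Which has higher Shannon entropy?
B

For binary distributions, entropy is maximized at p=0.5 and decreases as p moves toward 0 or 1.

H(A) = H(0.11) = 0.4999 bits
H(B) = H(0.45) = 0.9928 bits

Distribution B (p=0.45) is closer to uniform (p=0.5), so it has higher entropy.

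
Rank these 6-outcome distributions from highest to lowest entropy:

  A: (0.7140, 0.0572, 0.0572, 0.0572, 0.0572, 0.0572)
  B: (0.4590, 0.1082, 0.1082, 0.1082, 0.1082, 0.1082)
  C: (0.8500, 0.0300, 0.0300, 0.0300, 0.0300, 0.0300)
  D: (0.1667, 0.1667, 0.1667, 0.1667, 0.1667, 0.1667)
D > B > A > C

Key insight: Entropy is maximized by uniform distributions and minimized by concentrated distributions.

Entropies:
  H(A) = 1.5276 bits
  H(B) = 2.2513 bits
  H(C) = 0.9581 bits
  H(D) = 2.5850 bits

Ranking: D > B > A > C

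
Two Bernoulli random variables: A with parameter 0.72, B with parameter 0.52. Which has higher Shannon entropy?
B

For binary distributions, entropy is maximized at p=0.5 and decreases as p moves toward 0 or 1.

H(A) = H(0.72) = 0.8555 bits
H(B) = H(0.52) = 0.9988 bits

Distribution B (p=0.52) is closer to uniform (p=0.5), so it has higher entropy.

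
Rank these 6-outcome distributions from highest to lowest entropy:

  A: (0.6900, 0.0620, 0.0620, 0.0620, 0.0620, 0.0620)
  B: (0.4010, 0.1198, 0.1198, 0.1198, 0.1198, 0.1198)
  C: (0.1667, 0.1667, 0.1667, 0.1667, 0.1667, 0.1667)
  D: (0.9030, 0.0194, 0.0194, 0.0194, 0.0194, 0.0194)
C > B > A > D

Key insight: Entropy is maximized by uniform distributions and minimized by concentrated distributions.

Entropies:
  H(A) = 1.6130 bits
  H(B) = 2.3624 bits
  H(C) = 2.5850 bits
  H(D) = 0.6846 bits

Ranking: C > B > A > D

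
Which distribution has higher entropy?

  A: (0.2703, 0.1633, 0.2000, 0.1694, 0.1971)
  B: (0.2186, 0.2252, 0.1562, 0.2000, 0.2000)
B

Both distributions are close to uniform, making this a harder comparison.

H(A) = 2.2971 bits
H(B) = 2.3110 bits

The distribution closer to uniform has higher entropy.
Answer: B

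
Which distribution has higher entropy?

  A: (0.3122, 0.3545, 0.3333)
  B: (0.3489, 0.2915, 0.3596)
A

Both distributions are close to uniform, making this a harder comparison.

H(A) = 1.5830 bits
H(B) = 1.5790 bits

The distribution closer to uniform has higher entropy.
Answer: A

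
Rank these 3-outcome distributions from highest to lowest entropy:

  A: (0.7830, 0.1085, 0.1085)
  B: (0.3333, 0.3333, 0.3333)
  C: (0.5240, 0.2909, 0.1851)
B > C > A

Key insight: Entropy is maximized by uniform distributions and minimized by concentrated distributions.

- Uniform distributions have maximum entropy log₂(3) = 1.5850 bits
- The more "peaked" or concentrated a distribution, the lower its entropy

Entropies:
  H(A) = 0.9717 bits
  H(B) = 1.5850 bits
  H(C) = 1.4573 bits

Ranking: B > C > A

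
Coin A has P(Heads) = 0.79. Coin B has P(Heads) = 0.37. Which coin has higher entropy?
B

For binary distributions, entropy is maximized at p=0.5 and decreases as p moves toward 0 or 1.

H(A) = H(0.79) = 0.7415 bits
H(B) = H(0.37) = 0.9507 bits

Distribution B (p=0.37) is closer to uniform (p=0.5), so it has higher entropy.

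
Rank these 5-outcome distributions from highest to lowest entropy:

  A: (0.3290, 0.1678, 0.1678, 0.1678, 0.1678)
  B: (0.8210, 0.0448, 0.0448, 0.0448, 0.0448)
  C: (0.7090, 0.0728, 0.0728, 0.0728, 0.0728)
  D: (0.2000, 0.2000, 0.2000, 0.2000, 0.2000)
D > A > C > B

Key insight: Entropy is maximized by uniform distributions and minimized by concentrated distributions.

Entropies:
  H(A) = 2.2559 bits
  H(B) = 1.0359 bits
  H(C) = 1.4520 bits
  H(D) = 2.3219 bits

Ranking: D > A > C > B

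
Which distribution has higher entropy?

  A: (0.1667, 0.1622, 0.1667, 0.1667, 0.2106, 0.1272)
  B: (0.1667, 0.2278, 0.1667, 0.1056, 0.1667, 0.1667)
A

Both distributions are close to uniform, making this a harder comparison.

H(A) = 2.5698 bits
H(B) = 2.5519 bits

The distribution closer to uniform has higher entropy.
Answer: A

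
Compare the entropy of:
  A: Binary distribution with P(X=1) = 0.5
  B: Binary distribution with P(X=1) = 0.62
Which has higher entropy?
A

For binary distributions, entropy is maximized at p=0.5 and decreases as p moves toward 0 or 1.

H(A) = H(0.5) = 1.0000 bits
H(B) = H(0.62) = 0.9580 bits

Distribution A (p=0.5) is closer to uniform (p=0.5), so it has higher entropy.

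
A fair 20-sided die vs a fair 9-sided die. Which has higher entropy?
20-sided die

Both are uniform distributions; for uniform over n outcomes, H = log₂(n). H(20-sided) = log₂(20) = 4.322 bits and H(9-sided) = log₂(9) = 3.170 bits. More outcomes in a uniform distribution means higher entropy.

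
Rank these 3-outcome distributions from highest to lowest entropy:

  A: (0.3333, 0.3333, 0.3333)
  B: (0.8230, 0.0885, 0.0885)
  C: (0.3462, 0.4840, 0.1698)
A > C > B

Key insight: Entropy is maximized by uniform distributions and minimized by concentrated distributions.

- Uniform distributions have maximum entropy log₂(3) = 1.5850 bits
- The more "peaked" or concentrated a distribution, the lower its entropy

Entropies:
  H(A) = 1.5850 bits
  H(B) = 0.8505 bits
  H(C) = 1.4709 bits

Ranking: A > C > B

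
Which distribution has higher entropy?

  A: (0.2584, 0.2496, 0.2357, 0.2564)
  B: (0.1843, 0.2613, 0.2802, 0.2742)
A

Both distributions are close to uniform, making this a harder comparison.

H(A) = 1.9991 bits
H(B) = 1.9817 bits

The distribution closer to uniform has higher entropy.
Answer: A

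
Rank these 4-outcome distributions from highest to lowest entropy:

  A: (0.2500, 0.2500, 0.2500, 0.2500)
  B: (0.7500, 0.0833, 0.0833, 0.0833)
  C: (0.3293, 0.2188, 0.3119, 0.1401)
A > C > B

Key insight: Entropy is maximized by uniform distributions and minimized by concentrated distributions.

- Uniform distributions have maximum entropy log₂(4) = 2.0000 bits
- The more "peaked" or concentrated a distribution, the lower its entropy

Entropies:
  H(A) = 2.0000 bits
  H(B) = 1.2075 bits
  H(C) = 1.9288 bits

Ranking: A > C > B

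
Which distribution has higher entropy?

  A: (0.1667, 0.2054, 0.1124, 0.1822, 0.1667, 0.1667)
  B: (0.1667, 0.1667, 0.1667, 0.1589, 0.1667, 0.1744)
B

Both distributions are close to uniform, making this a harder comparison.

H(A) = 2.5635 bits
H(B) = 2.5844 bits

The distribution closer to uniform has higher entropy.
Answer: B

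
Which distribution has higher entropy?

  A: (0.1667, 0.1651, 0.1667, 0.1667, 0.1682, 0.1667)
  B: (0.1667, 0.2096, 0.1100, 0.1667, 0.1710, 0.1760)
A

Both distributions are close to uniform, making this a harder comparison.

H(A) = 2.5849 bits
H(B) = 2.5613 bits

The distribution closer to uniform has higher entropy.
Answer: A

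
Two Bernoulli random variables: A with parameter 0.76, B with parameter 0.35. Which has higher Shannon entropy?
B

For binary distributions, entropy is maximized at p=0.5 and decreases as p moves toward 0 or 1.

H(A) = H(0.76) = 0.7950 bits
H(B) = H(0.35) = 0.9341 bits

Distribution B (p=0.35) is closer to uniform (p=0.5), so it has higher entropy.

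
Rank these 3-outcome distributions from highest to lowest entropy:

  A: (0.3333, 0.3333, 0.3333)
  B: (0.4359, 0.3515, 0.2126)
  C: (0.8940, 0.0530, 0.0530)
A > B > C

Key insight: Entropy is maximized by uniform distributions and minimized by concentrated distributions.

- Uniform distributions have maximum entropy log₂(3) = 1.5850 bits
- The more "peaked" or concentrated a distribution, the lower its entropy

Entropies:
  H(A) = 1.5850 bits
  H(B) = 1.5273 bits
  H(C) = 0.5937 bits

Ranking: A > B > C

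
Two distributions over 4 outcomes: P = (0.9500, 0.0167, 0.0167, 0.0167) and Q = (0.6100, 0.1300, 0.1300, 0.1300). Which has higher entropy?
Q

P is highly concentrated on one outcome (95%), making it nearly deterministic. Q spreads its mass more evenly (max 61%). The more spread-out distribution has higher entropy: H(P) ≈ 0.366 bits, H(Q) ≈ 1.583 bits.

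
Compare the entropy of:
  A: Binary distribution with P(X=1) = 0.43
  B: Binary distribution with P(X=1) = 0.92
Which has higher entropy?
A

For binary distributions, entropy is maximized at p=0.5 and decreases as p moves toward 0 or 1.

H(A) = H(0.43) = 0.9858 bits
H(B) = H(0.92) = 0.4022 bits

Distribution A (p=0.43) is closer to uniform (p=0.5), so it has higher entropy.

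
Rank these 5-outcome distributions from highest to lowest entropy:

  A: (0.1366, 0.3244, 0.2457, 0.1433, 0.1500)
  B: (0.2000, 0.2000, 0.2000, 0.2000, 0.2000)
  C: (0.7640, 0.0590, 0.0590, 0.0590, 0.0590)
B > A > C

Key insight: Entropy is maximized by uniform distributions and minimized by concentrated distributions.

- Uniform distributions have maximum entropy log₂(5) = 2.3219 bits
- The more "peaked" or concentrated a distribution, the lower its entropy

Entropies:
  H(A) = 2.2289 bits
  H(B) = 2.3219 bits
  H(C) = 1.2603 bits

Ranking: B > A > C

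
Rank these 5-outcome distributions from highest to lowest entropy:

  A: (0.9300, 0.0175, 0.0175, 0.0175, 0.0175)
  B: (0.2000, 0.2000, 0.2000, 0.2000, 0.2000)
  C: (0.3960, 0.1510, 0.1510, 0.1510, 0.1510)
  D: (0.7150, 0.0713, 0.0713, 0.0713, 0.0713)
B > C > D > A

Key insight: Entropy is maximized by uniform distributions and minimized by concentrated distributions.

Entropies:
  H(A) = 0.5059 bits
  H(B) = 2.3219 bits
  H(C) = 2.1766 bits
  H(D) = 1.4322 bits

Ranking: B > C > D > A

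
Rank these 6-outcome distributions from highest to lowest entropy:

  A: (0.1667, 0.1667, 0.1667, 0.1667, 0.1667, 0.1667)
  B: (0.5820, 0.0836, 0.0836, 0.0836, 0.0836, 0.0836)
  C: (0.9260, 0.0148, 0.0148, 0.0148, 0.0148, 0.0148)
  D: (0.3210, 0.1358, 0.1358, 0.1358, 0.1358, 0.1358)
A > D > B > C

Key insight: Entropy is maximized by uniform distributions and minimized by concentrated distributions.

Entropies:
  H(A) = 2.5850 bits
  H(B) = 1.9511 bits
  H(C) = 0.5525 bits
  H(D) = 2.4821 bits

Ranking: A > D > B > C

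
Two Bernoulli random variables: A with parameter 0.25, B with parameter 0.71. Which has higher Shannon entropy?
B

For binary distributions, entropy is maximized at p=0.5 and decreases as p moves toward 0 or 1.

H(A) = H(0.25) = 0.8113 bits
H(B) = H(0.71) = 0.8687 bits

Distribution B (p=0.71) is closer to uniform (p=0.5), so it has higher entropy.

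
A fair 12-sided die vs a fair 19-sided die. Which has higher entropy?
19-sided die

Both are uniform distributions; for uniform over n outcomes, H = log₂(n). H(12-sided) = log₂(12) = 3.585 bits and H(19-sided) = log₂(19) = 4.248 bits. More outcomes in a uniform distribution means higher entropy.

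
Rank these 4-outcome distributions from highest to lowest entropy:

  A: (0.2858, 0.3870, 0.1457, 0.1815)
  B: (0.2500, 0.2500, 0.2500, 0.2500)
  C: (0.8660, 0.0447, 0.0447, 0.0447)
B > A > C

Key insight: Entropy is maximized by uniform distributions and minimized by concentrated distributions.

- Uniform distributions have maximum entropy log₂(4) = 2.0000 bits
- The more "peaked" or concentrated a distribution, the lower its entropy

Entropies:
  H(A) = 1.8981 bits
  H(B) = 2.0000 bits
  H(C) = 0.7807 bits

Ranking: B > A > C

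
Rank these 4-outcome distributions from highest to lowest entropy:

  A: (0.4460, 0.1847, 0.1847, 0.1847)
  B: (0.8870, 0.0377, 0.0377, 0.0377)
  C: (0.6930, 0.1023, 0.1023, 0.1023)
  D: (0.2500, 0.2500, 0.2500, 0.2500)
D > A > C > B

Key insight: Entropy is maximized by uniform distributions and minimized by concentrated distributions.

Entropies:
  H(A) = 1.8696 bits
  H(B) = 0.6880 bits
  H(C) = 1.3763 bits
  H(D) = 2.0000 bits

Ranking: D > A > C > B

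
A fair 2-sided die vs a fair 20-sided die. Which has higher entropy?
20-sided die

Both are uniform distributions; for uniform over n outcomes, H = log₂(n). H(2-sided) = log₂(2) = 1.000 bits and H(20-sided) = log₂(20) = 4.322 bits. More outcomes in a uniform distribution means higher entropy.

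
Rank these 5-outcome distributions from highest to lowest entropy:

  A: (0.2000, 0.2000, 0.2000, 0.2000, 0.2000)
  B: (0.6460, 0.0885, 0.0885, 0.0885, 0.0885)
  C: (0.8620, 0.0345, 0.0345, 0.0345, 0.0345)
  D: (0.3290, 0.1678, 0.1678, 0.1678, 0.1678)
A > D > B > C

Key insight: Entropy is maximized by uniform distributions and minimized by concentrated distributions.

Entropies:
  H(A) = 2.3219 bits
  H(B) = 1.6456 bits
  H(C) = 0.8550 bits
  H(D) = 2.2559 bits

Ranking: A > D > B > C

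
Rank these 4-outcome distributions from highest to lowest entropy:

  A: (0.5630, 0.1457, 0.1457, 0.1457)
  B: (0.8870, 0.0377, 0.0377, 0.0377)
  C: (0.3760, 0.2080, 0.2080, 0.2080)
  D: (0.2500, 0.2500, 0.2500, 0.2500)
D > C > A > B

Key insight: Entropy is maximized by uniform distributions and minimized by concentrated distributions.

Entropies:
  H(A) = 1.6811 bits
  H(B) = 0.6880 bits
  H(C) = 1.9442 bits
  H(D) = 2.0000 bits

Ranking: D > C > A > B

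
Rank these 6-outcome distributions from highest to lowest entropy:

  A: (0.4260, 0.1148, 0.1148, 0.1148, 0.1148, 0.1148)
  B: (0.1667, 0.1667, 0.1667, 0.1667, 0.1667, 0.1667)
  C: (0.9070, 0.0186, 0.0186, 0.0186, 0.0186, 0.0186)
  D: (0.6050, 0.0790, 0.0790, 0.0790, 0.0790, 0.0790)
B > A > D > C

Key insight: Entropy is maximized by uniform distributions and minimized by concentrated distributions.

Entropies:
  H(A) = 2.3169 bits
  H(B) = 2.5850 bits
  H(C) = 0.6623 bits
  H(D) = 1.8851 bits

Ranking: B > A > D > C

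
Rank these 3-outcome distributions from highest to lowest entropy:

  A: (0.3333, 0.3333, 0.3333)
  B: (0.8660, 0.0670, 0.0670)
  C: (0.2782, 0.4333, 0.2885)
A > C > B

Key insight: Entropy is maximized by uniform distributions and minimized by concentrated distributions.

- Uniform distributions have maximum entropy log₂(3) = 1.5850 bits
- The more "peaked" or concentrated a distribution, the lower its entropy

Entropies:
  H(A) = 1.5850 bits
  H(B) = 0.7023 bits
  H(C) = 1.5537 bits

Ranking: A > C > B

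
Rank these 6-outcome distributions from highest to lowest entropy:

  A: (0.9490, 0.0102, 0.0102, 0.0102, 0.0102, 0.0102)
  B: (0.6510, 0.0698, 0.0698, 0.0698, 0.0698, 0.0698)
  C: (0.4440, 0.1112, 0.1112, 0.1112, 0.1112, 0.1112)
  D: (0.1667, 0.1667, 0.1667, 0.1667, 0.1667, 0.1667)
D > C > B > A

Key insight: Entropy is maximized by uniform distributions and minimized by concentrated distributions.

Entropies:
  H(A) = 0.4090 bits
  H(B) = 1.7435 bits
  H(C) = 2.2819 bits
  H(D) = 2.5850 bits

Ranking: D > C > B > A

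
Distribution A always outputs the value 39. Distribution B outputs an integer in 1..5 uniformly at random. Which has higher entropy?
B

A is deterministic, so H(A) = 0. B is uniform over 5 outcomes, so H(B) = log₂(5) = 2.322 bits. Any distribution with genuine randomness has higher entropy than a deterministic one.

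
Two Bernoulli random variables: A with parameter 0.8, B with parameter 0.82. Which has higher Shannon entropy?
A

For binary distributions, entropy is maximized at p=0.5 and decreases as p moves toward 0 or 1.

H(A) = H(0.8) = 0.7219 bits
H(B) = H(0.82) = 0.6801 bits

Distribution A (p=0.8) is closer to uniform (p=0.5), so it has higher entropy.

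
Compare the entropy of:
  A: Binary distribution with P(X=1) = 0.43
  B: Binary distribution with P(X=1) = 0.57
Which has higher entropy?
Equal

For binary distributions, entropy is maximized at p=0.5 and decreases as p moves toward 0 or 1.

H(A) = H(0.43) = 0.9858 bits
H(B) = H(0.57) = 0.9858 bits

Both distributions are equally far from uniform (|0.43-0.5| = |0.57-0.5|), so they have the same entropy.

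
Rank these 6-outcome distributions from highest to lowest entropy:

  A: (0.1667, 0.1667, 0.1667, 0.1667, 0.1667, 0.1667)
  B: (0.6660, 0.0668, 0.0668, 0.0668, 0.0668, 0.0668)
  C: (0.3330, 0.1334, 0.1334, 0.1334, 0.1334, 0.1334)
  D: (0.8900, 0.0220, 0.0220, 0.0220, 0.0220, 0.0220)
A > C > B > D

Key insight: Entropy is maximized by uniform distributions and minimized by concentrated distributions.

Entropies:
  H(A) = 2.5850 bits
  H(B) = 1.6945 bits
  H(C) = 2.4667 bits
  H(D) = 0.7553 bits

Ranking: A > C > B > D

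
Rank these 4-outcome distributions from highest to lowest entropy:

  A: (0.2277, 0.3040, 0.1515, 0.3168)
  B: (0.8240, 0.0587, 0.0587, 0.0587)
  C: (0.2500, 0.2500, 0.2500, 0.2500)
C > A > B

Key insight: Entropy is maximized by uniform distributions and minimized by concentrated distributions.

- Uniform distributions have maximum entropy log₂(4) = 2.0000 bits
- The more "peaked" or concentrated a distribution, the lower its entropy

Entropies:
  H(A) = 1.9462 bits
  H(B) = 0.9502 bits
  H(C) = 2.0000 bits

Ranking: C > A > B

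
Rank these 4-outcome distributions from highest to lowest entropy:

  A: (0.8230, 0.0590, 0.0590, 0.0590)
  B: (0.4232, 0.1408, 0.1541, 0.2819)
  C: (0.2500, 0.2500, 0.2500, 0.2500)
C > B > A

Key insight: Entropy is maximized by uniform distributions and minimized by concentrated distributions.

- Uniform distributions have maximum entropy log₂(4) = 2.0000 bits
- The more "peaked" or concentrated a distribution, the lower its entropy

Entropies:
  H(A) = 0.9540 bits
  H(B) = 1.8540 bits
  H(C) = 2.0000 bits

Ranking: C > B > A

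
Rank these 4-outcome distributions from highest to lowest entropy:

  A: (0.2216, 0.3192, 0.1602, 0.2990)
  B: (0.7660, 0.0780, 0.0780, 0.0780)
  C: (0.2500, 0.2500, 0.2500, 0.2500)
C > A > B

Key insight: Entropy is maximized by uniform distributions and minimized by concentrated distributions.

- Uniform distributions have maximum entropy log₂(4) = 2.0000 bits
- The more "peaked" or concentrated a distribution, the lower its entropy

Entropies:
  H(A) = 1.9517 bits
  H(B) = 1.1558 bits
  H(C) = 2.0000 bits

Ranking: C > A > B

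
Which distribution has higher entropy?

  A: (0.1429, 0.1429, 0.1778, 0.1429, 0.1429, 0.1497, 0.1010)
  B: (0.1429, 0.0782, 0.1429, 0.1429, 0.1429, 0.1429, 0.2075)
A

Both distributions are close to uniform, making this a harder comparison.

H(A) = 2.7915 bits
H(B) = 2.7636 bits

The distribution closer to uniform has higher entropy.
Answer: A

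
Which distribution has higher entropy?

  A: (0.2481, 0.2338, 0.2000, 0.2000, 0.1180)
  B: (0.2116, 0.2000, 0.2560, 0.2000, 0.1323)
B

Both distributions are close to uniform, making this a harder comparison.

H(A) = 2.2818 bits
H(B) = 2.2923 bits

The distribution closer to uniform has higher entropy.
Answer: B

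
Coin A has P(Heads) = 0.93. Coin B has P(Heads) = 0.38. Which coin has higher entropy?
B

For binary distributions, entropy is maximized at p=0.5 and decreases as p moves toward 0 or 1.

H(A) = H(0.93) = 0.3659 bits
H(B) = H(0.38) = 0.9580 bits

Distribution B (p=0.38) is closer to uniform (p=0.5), so it has higher entropy.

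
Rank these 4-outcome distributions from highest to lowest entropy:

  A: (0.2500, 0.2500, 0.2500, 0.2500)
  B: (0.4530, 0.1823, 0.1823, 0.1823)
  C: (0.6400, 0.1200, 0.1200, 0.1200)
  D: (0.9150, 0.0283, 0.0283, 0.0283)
A > B > C > D

Key insight: Entropy is maximized by uniform distributions and minimized by concentrated distributions.

Entropies:
  H(A) = 2.0000 bits
  H(B) = 1.8606 bits
  H(C) = 1.5133 bits
  H(D) = 0.5543 bits

Ranking: A > B > C > D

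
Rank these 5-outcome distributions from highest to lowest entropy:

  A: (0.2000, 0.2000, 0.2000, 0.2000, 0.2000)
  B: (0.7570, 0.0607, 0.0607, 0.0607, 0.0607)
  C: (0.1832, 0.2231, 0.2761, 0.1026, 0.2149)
A > C > B

Key insight: Entropy is maximized by uniform distributions and minimized by concentrated distributions.

- Uniform distributions have maximum entropy log₂(5) = 2.3219 bits
- The more "peaked" or concentrated a distribution, the lower its entropy

Entropies:
  H(A) = 2.3219 bits
  H(B) = 1.2860 bits
  H(C) = 2.2579 bits

Ranking: A > C > B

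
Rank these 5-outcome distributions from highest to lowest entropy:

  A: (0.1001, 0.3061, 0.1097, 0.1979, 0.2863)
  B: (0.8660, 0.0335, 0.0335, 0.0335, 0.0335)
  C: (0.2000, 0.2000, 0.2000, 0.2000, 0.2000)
C > A > B

Key insight: Entropy is maximized by uniform distributions and minimized by concentrated distributions.

- Uniform distributions have maximum entropy log₂(5) = 2.3219 bits
- The more "peaked" or concentrated a distribution, the lower its entropy

Entropies:
  H(A) = 2.1840 bits
  H(B) = 0.8363 bits
  H(C) = 2.3219 bits

Ranking: C > A > B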